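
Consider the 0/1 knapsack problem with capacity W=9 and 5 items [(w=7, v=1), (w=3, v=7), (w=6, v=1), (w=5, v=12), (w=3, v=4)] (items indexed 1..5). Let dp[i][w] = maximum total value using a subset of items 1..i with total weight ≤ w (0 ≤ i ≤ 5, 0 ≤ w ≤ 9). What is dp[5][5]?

i\w   0   1   2   3   4   5   6   7   8   9
  0   0   0   0   0   0   0   0   0   0   0
  1   0   0   0   0   0   0   0   1   1   1
  2   0   0   0   7   7   7   7   7   7   7
  3   0   0   0   7   7   7   7   7   7   8
  4   0   0   0   7   7  12  12  12  19  19
  5   0   0   0   7   7  12  12  12  19  19

12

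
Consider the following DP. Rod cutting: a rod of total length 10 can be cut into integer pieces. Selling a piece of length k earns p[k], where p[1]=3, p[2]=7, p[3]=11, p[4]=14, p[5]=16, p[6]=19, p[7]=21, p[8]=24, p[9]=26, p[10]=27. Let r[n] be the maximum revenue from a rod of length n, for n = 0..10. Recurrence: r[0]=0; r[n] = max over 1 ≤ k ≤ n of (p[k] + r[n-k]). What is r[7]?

25

   n    0    1    2    3    4    5    6    7    8    9   10
r[n]    0    3    7   11   14   18   22   25   29   33   36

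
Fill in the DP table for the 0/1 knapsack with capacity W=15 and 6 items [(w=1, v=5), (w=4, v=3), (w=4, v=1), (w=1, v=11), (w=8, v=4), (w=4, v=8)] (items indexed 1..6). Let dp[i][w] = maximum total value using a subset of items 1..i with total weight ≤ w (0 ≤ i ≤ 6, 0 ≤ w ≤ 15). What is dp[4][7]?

19

i\w   0   1   2   3   4   5   6   7   8   9  10  11  12  13  14  15
  0   0   0   0   0   0   0   0   0   0   0   0   0   0   0   0   0
  1   0   5   5   5   5   5   5   5   5   5   5   5   5   5   5   5
  2   0   5   5   5   5   8   8   8   8   8   8   8   8   8   8   8
  3   0   5   5   5   5   8   8   8   8   9   9   9   9   9   9   9
  4   0  11  16  16  16  16  19  19  19  19  20  20  20  20  20  20
  5   0  11  16  16  16  16  19  19  19  19  20  20  20  20  23  23
  6   0  11  16  16  16  19  24  24  24  24  27  27  27  27  28  28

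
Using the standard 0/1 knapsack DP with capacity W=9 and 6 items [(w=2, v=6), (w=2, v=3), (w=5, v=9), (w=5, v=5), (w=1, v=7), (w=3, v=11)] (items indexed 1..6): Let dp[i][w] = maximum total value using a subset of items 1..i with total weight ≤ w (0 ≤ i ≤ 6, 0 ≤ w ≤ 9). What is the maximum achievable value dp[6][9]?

27

i\w   0   1   2   3   4   5   6   7   8   9
  0   0   0   0   0   0   0   0   0   0   0
  1   0   0   6   6   6   6   6   6   6   6
  2   0   0   6   6   9   9   9   9   9   9
  3   0   0   6   6   9   9   9  15  15  18
  4   0   0   6   6   9   9   9  15  15  18
  5   0   7   7  13  13  16  16  16  22  22
  6   0   7   7  13  18  18  24  24  27  27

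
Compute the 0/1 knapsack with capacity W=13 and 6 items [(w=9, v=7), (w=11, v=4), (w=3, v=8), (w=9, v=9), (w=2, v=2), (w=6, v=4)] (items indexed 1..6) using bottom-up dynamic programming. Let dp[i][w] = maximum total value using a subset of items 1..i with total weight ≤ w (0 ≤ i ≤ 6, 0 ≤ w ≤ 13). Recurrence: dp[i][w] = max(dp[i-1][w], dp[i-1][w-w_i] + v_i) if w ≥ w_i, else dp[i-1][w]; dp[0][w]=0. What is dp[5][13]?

17

i\w   0   1   2   3   4   5   6   7   8   9  10  11  12  13
  0   0   0   0   0   0   0   0   0   0   0   0   0   0   0
  1   0   0   0   0   0   0   0   0   0   7   7   7   7   7
  2   0   0   0   0   0   0   0   0   0   7   7   7   7   7
  3   0   0   0   8   8   8   8   8   8   8   8   8  15  15
  4   0   0   0   8   8   8   8   8   8   9   9   9  17  17
  5   0   0   2   8   8  10  10  10  10  10  10  11  17  17
  6   0   0   2   8   8  10  10  10  10  12  12  14  17  17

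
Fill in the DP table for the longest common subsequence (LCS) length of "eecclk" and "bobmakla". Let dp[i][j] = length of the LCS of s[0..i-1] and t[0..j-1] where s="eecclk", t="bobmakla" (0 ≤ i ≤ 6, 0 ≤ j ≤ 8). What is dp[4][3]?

0

   ''  b  o  b  m  a  k  l  a
''  0  0  0  0  0  0  0  0  0
 e  0  0  0  0  0  0  0  0  0
 e  0  0  0  0  0  0  0  0  0
 c  0  0  0  0  0  0  0  0  0
 c  0  0  0  0  0  0  0  0  0
 l  0  0  0  0  0  0  0  1  1
 k  0  0  0  0  0  0  1  1  1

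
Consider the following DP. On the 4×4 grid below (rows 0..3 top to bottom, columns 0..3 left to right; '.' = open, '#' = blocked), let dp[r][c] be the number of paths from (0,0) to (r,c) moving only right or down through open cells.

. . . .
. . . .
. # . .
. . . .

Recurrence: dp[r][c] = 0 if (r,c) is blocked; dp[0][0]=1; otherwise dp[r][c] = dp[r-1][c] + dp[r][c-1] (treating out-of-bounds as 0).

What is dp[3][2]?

r\c   0   1   2   3
  0   1   1   1   1
  1   1   2   3   4
  2   1   0   3   7
  3   1   1   4  11

4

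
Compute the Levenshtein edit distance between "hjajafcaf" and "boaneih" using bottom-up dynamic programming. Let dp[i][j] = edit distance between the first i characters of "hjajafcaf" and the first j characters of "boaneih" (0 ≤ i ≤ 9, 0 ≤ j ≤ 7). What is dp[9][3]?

8

   ''  b  o  a  n  e  i  h
''  0  1  2  3  4  5  6  7
 h  1  1  2  3  4  5  6  6
 j  2  2  2  3  4  5  6  7
 a  3  3  3  2  3  4  5  6
 j  4  4  4  3  3  4  5  6
 a  5  5  5  4  4  4  5  6
 f  6  6  6  5  5  5  5  6
 c  7  7  7  6  6  6  6  6
 a  8  8  8  7  7  7  7  7
 f  9  9  9  8  8  8  8  8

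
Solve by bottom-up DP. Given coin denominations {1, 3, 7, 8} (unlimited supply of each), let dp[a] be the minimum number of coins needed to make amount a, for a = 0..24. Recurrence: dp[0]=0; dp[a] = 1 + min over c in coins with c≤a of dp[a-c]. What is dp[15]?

 a  0  1  2  3  4  5  6  7  8  9 10 11 12 13 14 15 16 17 18 19 20 21 22 23 24
dp  0  1  2  1  2  3  2  1  1  2  2  2  3  3  2  2  2  3  3  3  4  3  3  3  3

2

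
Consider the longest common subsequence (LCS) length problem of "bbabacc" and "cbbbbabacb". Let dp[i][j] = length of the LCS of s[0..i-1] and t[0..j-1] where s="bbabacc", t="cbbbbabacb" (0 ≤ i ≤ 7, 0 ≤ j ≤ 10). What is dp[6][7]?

4

   ''  c  b  b  b  b  a  b  a  c  b
''  0  0  0  0  0  0  0  0  0  0  0
 b  0  0  1  1  1  1  1  1  1  1  1
 b  0  0  1  2  2  2  2  2  2  2  2
 a  0  0  1  2  2  2  3  3  3  3  3
 b  0  0  1  2  3  3  3  4  4  4  4
 a  0  0  1  2  3  3  4  4  5  5  5
 c  0  1  1  2  3  3  4  4  5  6  6
 c  0  1  1  2  3  3  4  4  5  6  6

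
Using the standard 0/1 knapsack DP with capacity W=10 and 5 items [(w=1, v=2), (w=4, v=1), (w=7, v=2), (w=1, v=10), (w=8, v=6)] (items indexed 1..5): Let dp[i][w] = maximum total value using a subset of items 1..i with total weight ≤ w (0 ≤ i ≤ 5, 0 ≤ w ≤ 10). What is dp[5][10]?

18

i\w   0   1   2   3   4   5   6   7   8   9  10
  0   0   0   0   0   0   0   0   0   0   0   0
  1   0   2   2   2   2   2   2   2   2   2   2
  2   0   2   2   2   2   3   3   3   3   3   3
  3   0   2   2   2   2   3   3   3   4   4   4
  4   0  10  12  12  12  12  13  13  13  14  14
  5   0  10  12  12  12  12  13  13  13  16  18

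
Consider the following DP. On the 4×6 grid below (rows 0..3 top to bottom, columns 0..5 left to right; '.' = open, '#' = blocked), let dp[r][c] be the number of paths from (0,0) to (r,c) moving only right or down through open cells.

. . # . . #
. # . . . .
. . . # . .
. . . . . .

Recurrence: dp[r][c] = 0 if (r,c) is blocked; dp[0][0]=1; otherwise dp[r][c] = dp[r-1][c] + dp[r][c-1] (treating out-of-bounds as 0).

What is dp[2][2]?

1

r\c   0   1   2   3   4   5
  0   1   1   0   0   0   0
  1   1   0   0   0   0   0
  2   1   1   1   0   0   0
  3   1   2   3   3   3   3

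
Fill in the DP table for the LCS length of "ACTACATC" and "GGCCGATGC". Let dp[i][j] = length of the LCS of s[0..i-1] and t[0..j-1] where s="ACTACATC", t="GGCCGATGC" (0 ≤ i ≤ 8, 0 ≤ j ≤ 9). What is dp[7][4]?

2

   ''  G  G  C  C  G  A  T  G  C
''  0  0  0  0  0  0  0  0  0  0
 A  0  0  0  0  0  0  1  1  1  1
 C  0  0  0  1  1  1  1  1  1  2
 T  0  0  0  1  1  1  1  2  2  2
 A  0  0  0  1  1  1  2  2  2  2
 C  0  0  0  1  2  2  2  2  2  3
 A  0  0  0  1  2  2  3  3  3  3
 T  0  0  0  1  2  2  3  4  4  4
 C  0  0  0  1  2  2  3  4  4  5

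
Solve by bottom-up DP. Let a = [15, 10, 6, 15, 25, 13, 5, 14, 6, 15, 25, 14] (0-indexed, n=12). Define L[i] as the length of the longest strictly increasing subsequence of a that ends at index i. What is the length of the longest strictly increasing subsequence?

   i    0    1    2    3    4    5    6    7    8    9   10   11
a[i]   15   10    6   15   25   13    5   14    6   15   25   14
L[i]    1    1    1    2    3    2    1    3    2    4    5    3

5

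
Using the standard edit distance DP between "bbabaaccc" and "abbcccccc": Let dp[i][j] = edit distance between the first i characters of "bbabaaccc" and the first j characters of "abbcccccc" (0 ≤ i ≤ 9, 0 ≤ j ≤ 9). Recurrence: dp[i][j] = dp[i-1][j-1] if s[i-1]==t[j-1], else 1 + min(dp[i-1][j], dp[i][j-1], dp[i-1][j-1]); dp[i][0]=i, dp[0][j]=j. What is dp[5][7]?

5

   ''  a  b  b  c  c  c  c  c  c
''  0  1  2  3  4  5  6  7  8  9
 b  1  1  1  2  3  4  5  6  7  8
 b  2  2  1  1  2  3  4  5  6  7
 a  3  2  2  2  2  3  4  5  6  7
 b  4  3  2  2  3  3  4  5  6  7
 a  5  4  3  3  3  4  4  5  6  7
 a  6  5  4  4  4  4  5  5  6  7
 c  7  6  5  5  4  4  4  5  5  6
 c  8  7  6  6  5  4  4  4  5  5
 c  9  8  7  7  6  5  4  4  4  5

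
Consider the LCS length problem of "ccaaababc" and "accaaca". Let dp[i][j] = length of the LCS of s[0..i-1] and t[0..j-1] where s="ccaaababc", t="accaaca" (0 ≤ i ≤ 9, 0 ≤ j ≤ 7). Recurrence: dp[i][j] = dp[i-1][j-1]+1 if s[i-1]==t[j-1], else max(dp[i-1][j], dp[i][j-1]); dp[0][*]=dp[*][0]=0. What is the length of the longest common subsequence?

5

   ''  a  c  c  a  a  c  a
''  0  0  0  0  0  0  0  0
 c  0  0  1  1  1  1  1  1
 c  0  0  1  2  2  2  2  2
 a  0  1  1  2  3  3  3  3
 a  0  1  1  2  3  4  4  4
 a  0  1  1  2  3  4  4  5
 b  0  1  1  2  3  4  4  5
 a  0  1  1  2  3  4  4  5
 b  0  1  1  2  3  4  4  5
 c  0  1  2  2  3  4  5  5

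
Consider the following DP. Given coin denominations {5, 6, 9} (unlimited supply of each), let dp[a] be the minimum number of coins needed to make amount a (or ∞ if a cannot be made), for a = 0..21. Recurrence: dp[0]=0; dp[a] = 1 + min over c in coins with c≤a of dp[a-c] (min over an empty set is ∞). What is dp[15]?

2

 a  0  1  2  3  4  5  6  7  8  9 10 11 12 13 14 15 16 17 18 19 20 21
dp  0  -  -  -  -  1  1  -  -  1  2  2  2  -  2  2  3  3  2  3  3  3
(- denotes ∞ / unreachable)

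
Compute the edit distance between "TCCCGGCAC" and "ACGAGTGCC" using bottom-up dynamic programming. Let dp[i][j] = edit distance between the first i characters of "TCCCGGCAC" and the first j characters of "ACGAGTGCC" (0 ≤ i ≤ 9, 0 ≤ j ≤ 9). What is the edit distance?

5

   ''  A  C  G  A  G  T  G  C  C
''  0  1  2  3  4  5  6  7  8  9
 T  1  1  2  3  4  5  5  6  7  8
 C  2  2  1  2  3  4  5  6  6  7
 C  3  3  2  2  3  4  5  6  6  6
 C  4  4  3  3  3  4  5  6  6  6
 G  5  5  4  3  4  3  4  5  6  7
 G  6  6  5  4  4  4  4  4  5  6
 C  7  7  6  5  5  5  5  5  4  5
 A  8  7  7  6  5  6  6  6  5  5
 C  9  8  7  7  6  6  7  7  6  5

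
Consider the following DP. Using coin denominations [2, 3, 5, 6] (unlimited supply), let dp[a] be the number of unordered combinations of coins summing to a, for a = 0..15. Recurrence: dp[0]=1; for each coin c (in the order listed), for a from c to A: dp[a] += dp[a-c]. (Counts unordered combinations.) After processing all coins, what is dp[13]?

7

after  coin     0     1     2     3     4     5     6     7     8     9    10    11    12    13    14    15
          2     1     0     1     0     1     0     1     0     1     0     1     0     1     0     1     0
          3     1     0     1     1     1     1     2     1     2     2     2     2     3     2     3     3
          5     1     0     1     1     1     2     2     2     3     3     4     4     5     5     6     7
          6     1     0     1     1     1     2     3     2     4     4     5     6     8     7    10    11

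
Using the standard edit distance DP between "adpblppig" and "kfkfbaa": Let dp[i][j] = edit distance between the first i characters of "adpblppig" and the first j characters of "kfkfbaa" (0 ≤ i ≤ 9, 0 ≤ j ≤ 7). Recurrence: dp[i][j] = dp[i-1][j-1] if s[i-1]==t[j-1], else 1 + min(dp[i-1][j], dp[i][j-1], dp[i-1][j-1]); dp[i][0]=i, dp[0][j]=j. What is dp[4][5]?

   ''  k  f  k  f  b  a  a
''  0  1  2  3  4  5  6  7
 a  1  1  2  3  4  5  5  6
 d  2  2  2  3  4  5  6  6
 p  3  3  3  3  4  5  6  7
 b  4  4  4  4  4  4  5  6
 l  5  5  5  5  5  5  5  6
 p  6  6  6  6  6  6  6  6
 p  7  7  7  7  7  7  7  7
 i  8  8  8  8  8  8  8  8
 g  9  9  9  9  9  9  9  9

4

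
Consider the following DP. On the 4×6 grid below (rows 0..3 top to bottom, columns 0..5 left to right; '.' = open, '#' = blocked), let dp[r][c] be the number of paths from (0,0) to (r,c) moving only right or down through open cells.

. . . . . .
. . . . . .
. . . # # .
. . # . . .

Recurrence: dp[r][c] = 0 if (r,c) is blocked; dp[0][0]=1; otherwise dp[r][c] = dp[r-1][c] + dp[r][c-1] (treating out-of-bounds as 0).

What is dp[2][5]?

r\c   0   1   2   3   4   5
  0   1   1   1   1   1   1
  1   1   2   3   4   5   6
  2   1   3   6   0   0   6
  3   1   4   0   0   0   6

6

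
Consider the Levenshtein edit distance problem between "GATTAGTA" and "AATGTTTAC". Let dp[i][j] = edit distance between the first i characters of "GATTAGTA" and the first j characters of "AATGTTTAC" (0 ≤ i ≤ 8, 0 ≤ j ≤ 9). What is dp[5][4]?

   ''  A  A  T  G  T  T  T  A  C
''  0  1  2  3  4  5  6  7  8  9
 G  1  1  2  3  3  4  5  6  7  8
 A  2  1  1  2  3  4  5  6  6  7
 T  3  2  2  1  2  3  4  5  6  7
 T  4  3  3  2  2  2  3  4  5  6
 A  5  4  3  3  3  3  3  4  4  5
 G  6  5  4  4  3  4  4  4  5  5
 T  7  6  5  4  4  3  4  4  5  6
 A  8  7  6  5  5  4  4  5  4  5

3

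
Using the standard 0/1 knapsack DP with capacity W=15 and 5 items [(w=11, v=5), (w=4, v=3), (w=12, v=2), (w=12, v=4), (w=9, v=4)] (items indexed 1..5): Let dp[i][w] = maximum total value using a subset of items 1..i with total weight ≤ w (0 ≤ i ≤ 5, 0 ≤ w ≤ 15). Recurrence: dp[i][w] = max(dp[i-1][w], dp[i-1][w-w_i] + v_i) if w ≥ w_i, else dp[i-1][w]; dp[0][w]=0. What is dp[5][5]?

3

i\w   0   1   2   3   4   5   6   7   8   9  10  11  12  13  14  15
  0   0   0   0   0   0   0   0   0   0   0   0   0   0   0   0   0
  1   0   0   0   0   0   0   0   0   0   0   0   5   5   5   5   5
  2   0   0   0   0   3   3   3   3   3   3   3   5   5   5   5   8
  3   0   0   0   0   3   3   3   3   3   3   3   5   5   5   5   8
  4   0   0   0   0   3   3   3   3   3   3   3   5   5   5   5   8
  5   0   0   0   0   3   3   3   3   3   4   4   5   5   7   7   8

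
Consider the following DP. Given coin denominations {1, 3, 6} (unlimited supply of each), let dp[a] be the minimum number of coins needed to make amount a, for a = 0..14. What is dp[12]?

2

 a  0  1  2  3  4  5  6  7  8  9 10 11 12 13 14
dp  0  1  2  1  2  3  1  2  3  2  3  4  2  3  4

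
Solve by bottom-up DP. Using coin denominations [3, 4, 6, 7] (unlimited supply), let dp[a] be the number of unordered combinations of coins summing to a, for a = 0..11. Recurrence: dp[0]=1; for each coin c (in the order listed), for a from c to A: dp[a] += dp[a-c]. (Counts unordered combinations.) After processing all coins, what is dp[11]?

after  coin     0     1     2     3     4     5     6     7     8     9    10    11
          3     1     0     0     1     0     0     1     0     0     1     0     0
          4     1     0     0     1     1     0     1     1     1     1     1     1
          6     1     0     0     1     1     0     2     1     1     2     2     1
          7     1     0     0     1     1     0     2     2     1     2     3     2

2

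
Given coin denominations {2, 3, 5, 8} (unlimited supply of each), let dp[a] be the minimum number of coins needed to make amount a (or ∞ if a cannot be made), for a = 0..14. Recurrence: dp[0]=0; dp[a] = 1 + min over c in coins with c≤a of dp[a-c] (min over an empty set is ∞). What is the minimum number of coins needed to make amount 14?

 a  0  1  2  3  4  5  6  7  8  9 10 11 12 13 14
dp  0  -  1  1  2  1  2  2  1  3  2  2  3  2  3
(- denotes ∞ / unreachable)

3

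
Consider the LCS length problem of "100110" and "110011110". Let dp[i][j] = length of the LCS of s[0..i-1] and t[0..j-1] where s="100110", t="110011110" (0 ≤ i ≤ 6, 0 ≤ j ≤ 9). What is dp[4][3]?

2

   ''  1  1  0  0  1  1  1  1  0
''  0  0  0  0  0  0  0  0  0  0
 1  0  1  1  1  1  1  1  1  1  1
 0  0  1  1  2  2  2  2  2  2  2
 0  0  1  1  2  3  3  3  3  3  3
 1  0  1  2  2  3  4  4  4  4  4
 1  0  1  2  2  3  4  5  5  5  5
 0  0  1  2  3  3  4  5  5  5  6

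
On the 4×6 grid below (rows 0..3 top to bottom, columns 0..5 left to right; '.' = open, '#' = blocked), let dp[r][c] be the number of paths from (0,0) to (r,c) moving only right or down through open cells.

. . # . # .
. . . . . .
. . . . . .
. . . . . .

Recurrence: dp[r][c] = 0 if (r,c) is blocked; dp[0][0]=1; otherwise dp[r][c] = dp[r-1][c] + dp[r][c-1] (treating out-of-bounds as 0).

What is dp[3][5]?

36

r\c   0   1   2   3   4   5
  0   1   1   0   0   0   0
  1   1   2   2   2   2   2
  2   1   3   5   7   9  11
  3   1   4   9  16  25  36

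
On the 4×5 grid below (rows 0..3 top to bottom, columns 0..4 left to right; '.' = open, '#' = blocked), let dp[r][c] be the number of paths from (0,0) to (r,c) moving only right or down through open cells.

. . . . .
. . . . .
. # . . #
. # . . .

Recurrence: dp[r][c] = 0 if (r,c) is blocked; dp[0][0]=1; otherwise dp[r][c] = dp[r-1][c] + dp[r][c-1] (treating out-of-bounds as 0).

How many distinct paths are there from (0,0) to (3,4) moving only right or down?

r\c   0   1   2   3   4
  0   1   1   1   1   1
  1   1   2   3   4   5
  2   1   0   3   7   0
  3   1   0   3  10  10

10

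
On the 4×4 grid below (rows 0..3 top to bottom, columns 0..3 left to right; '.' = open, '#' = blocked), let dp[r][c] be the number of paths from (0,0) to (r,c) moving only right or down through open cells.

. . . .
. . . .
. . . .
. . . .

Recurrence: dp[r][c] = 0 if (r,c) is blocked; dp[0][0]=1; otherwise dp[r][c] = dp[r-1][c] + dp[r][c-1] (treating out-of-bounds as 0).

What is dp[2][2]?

6

r\c   0   1   2   3
  0   1   1   1   1
  1   1   2   3   4
  2   1   3   6  10
  3   1   4  10  20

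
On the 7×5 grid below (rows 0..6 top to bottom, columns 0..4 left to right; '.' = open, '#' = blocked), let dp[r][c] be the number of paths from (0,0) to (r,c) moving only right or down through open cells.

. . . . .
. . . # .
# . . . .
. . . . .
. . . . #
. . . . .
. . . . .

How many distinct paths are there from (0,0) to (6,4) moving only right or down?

77

r\c   0   1   2   3   4
  0   1   1   1   1   1
  1   1   2   3   0   1
  2   0   2   5   5   6
  3   0   2   7  12  18
  4   0   2   9  21   0
  5   0   2  11  32  32
  6   0   2  13  45  77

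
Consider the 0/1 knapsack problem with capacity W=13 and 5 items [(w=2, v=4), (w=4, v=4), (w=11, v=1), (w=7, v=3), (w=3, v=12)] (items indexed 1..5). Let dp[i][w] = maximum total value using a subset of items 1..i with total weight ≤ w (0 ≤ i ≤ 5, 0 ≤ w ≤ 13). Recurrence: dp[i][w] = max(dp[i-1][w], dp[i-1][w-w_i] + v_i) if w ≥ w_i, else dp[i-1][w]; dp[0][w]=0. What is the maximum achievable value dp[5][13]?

20

i\w   0   1   2   3   4   5   6   7   8   9  10  11  12  13
  0   0   0   0   0   0   0   0   0   0   0   0   0   0   0
  1   0   0   4   4   4   4   4   4   4   4   4   4   4   4
  2   0   0   4   4   4   4   8   8   8   8   8   8   8   8
  3   0   0   4   4   4   4   8   8   8   8   8   8   8   8
  4   0   0   4   4   4   4   8   8   8   8   8   8   8  11
  5   0   0   4  12  12  16  16  16  16  20  20  20  20  20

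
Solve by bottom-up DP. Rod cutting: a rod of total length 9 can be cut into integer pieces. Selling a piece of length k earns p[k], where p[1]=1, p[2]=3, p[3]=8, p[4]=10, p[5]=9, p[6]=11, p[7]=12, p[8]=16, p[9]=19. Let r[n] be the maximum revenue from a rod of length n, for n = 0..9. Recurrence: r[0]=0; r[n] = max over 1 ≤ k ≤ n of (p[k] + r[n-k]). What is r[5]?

   n    0    1    2    3    4    5    6    7    8    9
r[n]    0    1    3    8   10   11   16   18   20   24

11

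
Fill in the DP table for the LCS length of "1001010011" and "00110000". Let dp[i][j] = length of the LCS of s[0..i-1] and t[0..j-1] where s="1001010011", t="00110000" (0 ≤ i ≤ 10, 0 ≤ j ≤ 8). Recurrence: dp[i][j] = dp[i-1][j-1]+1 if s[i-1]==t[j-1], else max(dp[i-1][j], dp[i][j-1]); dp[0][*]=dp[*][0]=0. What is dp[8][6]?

6

   ''  0  0  1  1  0  0  0  0
''  0  0  0  0  0  0  0  0  0
 1  0  0  0  1  1  1  1  1  1
 0  0  1  1  1  1  2  2  2  2
 0  0  1  2  2  2  2  3  3  3
 1  0  1  2  3  3  3  3  3  3
 0  0  1  2  3  3  4  4  4  4
 1  0  1  2  3  4  4  4  4  4
 0  0  1  2  3  4  5  5  5  5
 0  0  1  2  3  4  5  6  6  6
 1  0  1  2  3  4  5  6  6  6
 1  0  1  2  3  4  5  6  6  6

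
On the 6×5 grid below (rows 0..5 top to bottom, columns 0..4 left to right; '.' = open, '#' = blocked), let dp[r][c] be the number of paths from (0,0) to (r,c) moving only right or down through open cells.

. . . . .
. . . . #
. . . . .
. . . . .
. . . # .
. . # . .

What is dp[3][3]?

20

r\c   0   1   2   3   4
  0   1   1   1   1   1
  1   1   2   3   4   0
  2   1   3   6  10  10
  3   1   4  10  20  30
  4   1   5  15   0  30
  5   1   6   0   0  30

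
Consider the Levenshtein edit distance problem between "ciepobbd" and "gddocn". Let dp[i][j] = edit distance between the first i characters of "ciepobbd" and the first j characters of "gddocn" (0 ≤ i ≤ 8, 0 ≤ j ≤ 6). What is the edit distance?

   ''  g  d  d  o  c  n
''  0  1  2  3  4  5  6
 c  1  1  2  3  4  4  5
 i  2  2  2  3  4  5  5
 e  3  3  3  3  4  5  6
 p  4  4  4  4  4  5  6
 o  5  5  5  5  4  5  6
 b  6  6  6  6  5  5  6
 b  7  7  7  7  6  6  6
 d  8  8  7  7  7  7  7

7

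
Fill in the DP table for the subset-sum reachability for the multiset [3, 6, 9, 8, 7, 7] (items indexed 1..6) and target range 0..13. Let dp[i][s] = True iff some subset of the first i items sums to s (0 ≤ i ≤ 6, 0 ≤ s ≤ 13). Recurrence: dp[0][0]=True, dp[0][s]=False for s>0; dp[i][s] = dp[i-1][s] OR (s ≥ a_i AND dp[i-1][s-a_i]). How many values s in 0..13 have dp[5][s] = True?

i\s   0   1   2   3   4   5   6   7   8   9  10  11  12  13
  0   T   F   F   F   F   F   F   F   F   F   F   F   F   F
  1   T   F   F   T   F   F   F   F   F   F   F   F   F   F
  2   T   F   F   T   F   F   T   F   F   T   F   F   F   F
  3   T   F   F   T   F   F   T   F   F   T   F   F   T   F
  4   T   F   F   T   F   F   T   F   T   T   F   T   T   F
  5   T   F   F   T   F   F   T   T   T   T   T   T   T   T
  6   T   F   F   T   F   F   T   T   T   T   T   T   T   T

10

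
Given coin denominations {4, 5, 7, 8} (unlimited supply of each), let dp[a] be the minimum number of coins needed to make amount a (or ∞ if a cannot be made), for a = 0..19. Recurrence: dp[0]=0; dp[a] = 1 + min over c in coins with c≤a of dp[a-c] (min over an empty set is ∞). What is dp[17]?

 a  0  1  2  3  4  5  6  7  8  9 10 11 12 13 14 15 16 17 18 19
dp  0  -  -  -  1  1  -  1  1  2  2  2  2  2  2  2  2  3  3  3
(- denotes ∞ / unreachable)

3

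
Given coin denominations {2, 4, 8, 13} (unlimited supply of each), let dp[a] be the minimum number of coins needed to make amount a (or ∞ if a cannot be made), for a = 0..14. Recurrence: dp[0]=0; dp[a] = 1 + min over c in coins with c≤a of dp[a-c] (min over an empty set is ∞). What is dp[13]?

1

 a  0  1  2  3  4  5  6  7  8  9 10 11 12 13 14
dp  0  -  1  -  1  -  2  -  1  -  2  -  2  1  3
(- denotes ∞ / unreachable)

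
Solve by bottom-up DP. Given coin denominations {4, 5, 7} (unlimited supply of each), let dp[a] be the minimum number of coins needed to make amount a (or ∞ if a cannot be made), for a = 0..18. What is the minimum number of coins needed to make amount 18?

 a  0  1  2  3  4  5  6  7  8  9 10 11 12 13 14 15 16 17 18
dp  0  -  -  -  1  1  -  1  2  2  2  2  2  3  2  3  3  3  3
(- denotes ∞ / unreachable)

3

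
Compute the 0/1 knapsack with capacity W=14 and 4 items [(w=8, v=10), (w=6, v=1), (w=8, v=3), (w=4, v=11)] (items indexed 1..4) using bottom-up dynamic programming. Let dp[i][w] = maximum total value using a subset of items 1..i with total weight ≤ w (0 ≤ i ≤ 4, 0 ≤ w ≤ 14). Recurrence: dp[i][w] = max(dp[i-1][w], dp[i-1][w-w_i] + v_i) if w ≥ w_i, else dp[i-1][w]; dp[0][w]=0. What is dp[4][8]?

i\w   0   1   2   3   4   5   6   7   8   9  10  11  12  13  14
  0   0   0   0   0   0   0   0   0   0   0   0   0   0   0   0
  1   0   0   0   0   0   0   0   0  10  10  10  10  10  10  10
  2   0   0   0   0   0   0   1   1  10  10  10  10  10  10  11
  3   0   0   0   0   0   0   1   1  10  10  10  10  10  10  11
  4   0   0   0   0  11  11  11  11  11  11  12  12  21  21  21

11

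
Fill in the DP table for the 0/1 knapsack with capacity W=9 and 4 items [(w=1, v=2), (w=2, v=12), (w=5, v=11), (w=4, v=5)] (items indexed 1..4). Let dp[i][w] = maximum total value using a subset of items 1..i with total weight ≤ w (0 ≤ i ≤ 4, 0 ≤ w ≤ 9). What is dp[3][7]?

23

i\w   0   1   2   3   4   5   6   7   8   9
  0   0   0   0   0   0   0   0   0   0   0
  1   0   2   2   2   2   2   2   2   2   2
  2   0   2  12  14  14  14  14  14  14  14
  3   0   2  12  14  14  14  14  23  25  25
  4   0   2  12  14  14  14  17  23  25  25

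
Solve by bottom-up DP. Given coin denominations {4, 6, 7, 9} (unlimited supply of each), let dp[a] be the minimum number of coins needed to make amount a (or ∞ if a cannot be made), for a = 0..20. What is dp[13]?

 a  0  1  2  3  4  5  6  7  8  9 10 11 12 13 14 15 16 17 18 19 20
dp  0  -  -  -  1  -  1  1  2  1  2  2  2  2  2  2  2  3  2  3  3
(- denotes ∞ / unreachable)

2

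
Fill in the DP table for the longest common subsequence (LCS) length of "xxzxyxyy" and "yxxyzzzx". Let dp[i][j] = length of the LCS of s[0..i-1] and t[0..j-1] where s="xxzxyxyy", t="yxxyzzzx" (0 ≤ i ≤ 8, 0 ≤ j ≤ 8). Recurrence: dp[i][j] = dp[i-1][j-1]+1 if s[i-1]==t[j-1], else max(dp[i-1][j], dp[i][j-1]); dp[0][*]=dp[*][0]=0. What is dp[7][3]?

2

   ''  y  x  x  y  z  z  z  x
''  0  0  0  0  0  0  0  0  0
 x  0  0  1  1  1  1  1  1  1
 x  0  0  1  2  2  2  2  2  2
 z  0  0  1  2  2  3  3  3  3
 x  0  0  1  2  2  3  3  3  4
 y  0  1  1  2  3  3  3  3  4
 x  0  1  2  2  3  3  3  3  4
 y  0  1  2  2  3  3  3  3  4
 y  0  1  2  2  3  3  3  3  4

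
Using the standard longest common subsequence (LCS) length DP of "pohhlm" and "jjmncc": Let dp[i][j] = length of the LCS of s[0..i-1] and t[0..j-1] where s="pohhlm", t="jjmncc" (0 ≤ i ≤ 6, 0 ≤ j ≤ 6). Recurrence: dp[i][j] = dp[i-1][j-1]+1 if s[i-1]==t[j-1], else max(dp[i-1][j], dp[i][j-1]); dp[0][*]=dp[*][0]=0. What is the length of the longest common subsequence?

   ''  j  j  m  n  c  c
''  0  0  0  0  0  0  0
 p  0  0  0  0  0  0  0
 o  0  0  0  0  0  0  0
 h  0  0  0  0  0  0  0
 h  0  0  0  0  0  0  0
 l  0  0  0  0  0  0  0
 m  0  0  0  1  1  1  1

1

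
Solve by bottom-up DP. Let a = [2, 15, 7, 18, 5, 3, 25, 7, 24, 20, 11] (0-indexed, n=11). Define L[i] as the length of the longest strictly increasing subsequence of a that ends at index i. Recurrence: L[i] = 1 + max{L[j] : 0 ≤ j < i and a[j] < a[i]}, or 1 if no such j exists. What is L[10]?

   i    0    1    2    3    4    5    6    7    8    9   10
a[i]    2   15    7   18    5    3   25    7   24   20   11
L[i]    1    2    2    3    2    2    4    3    4    4    4

4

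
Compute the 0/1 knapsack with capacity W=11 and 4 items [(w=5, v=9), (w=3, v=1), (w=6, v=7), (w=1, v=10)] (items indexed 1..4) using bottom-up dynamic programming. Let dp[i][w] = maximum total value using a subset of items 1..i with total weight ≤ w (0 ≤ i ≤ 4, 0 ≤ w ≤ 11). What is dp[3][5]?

i\w   0   1   2   3   4   5   6   7   8   9  10  11
  0   0   0   0   0   0   0   0   0   0   0   0   0
  1   0   0   0   0   0   9   9   9   9   9   9   9
  2   0   0   0   1   1   9   9   9  10  10  10  10
  3   0   0   0   1   1   9   9   9  10  10  10  16
  4   0  10  10  10  11  11  19  19  19  20  20  20

9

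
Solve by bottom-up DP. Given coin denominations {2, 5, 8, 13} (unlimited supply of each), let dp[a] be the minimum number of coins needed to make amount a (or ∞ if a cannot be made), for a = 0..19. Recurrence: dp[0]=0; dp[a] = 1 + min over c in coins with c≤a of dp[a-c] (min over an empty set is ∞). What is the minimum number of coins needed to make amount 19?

 a  0  1  2  3  4  5  6  7  8  9 10 11 12 13 14 15 16 17 18 19
dp  0  -  1  -  2  1  3  2  1  3  2  4  3  1  4  2  2  3  2  4
(- denotes ∞ / unreachable)

4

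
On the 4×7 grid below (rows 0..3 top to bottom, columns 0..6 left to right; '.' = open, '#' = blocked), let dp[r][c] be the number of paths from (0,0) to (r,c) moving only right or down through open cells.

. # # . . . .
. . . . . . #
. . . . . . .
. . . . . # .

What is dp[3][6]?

6

r\c   0   1   2   3   4   5   6
  0   1   0   0   0   0   0   0
  1   1   1   1   1   1   1   0
  2   1   2   3   4   5   6   6
  3   1   3   6  10  15   0   6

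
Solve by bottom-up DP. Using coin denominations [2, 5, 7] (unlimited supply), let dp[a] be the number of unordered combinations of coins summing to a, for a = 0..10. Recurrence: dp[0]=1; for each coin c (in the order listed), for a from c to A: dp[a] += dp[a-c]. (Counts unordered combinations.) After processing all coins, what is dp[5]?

after  coin     0     1     2     3     4     5     6     7     8     9    10
          2     1     0     1     0     1     0     1     0     1     0     1
          5     1     0     1     0     1     1     1     1     1     1     2
          7     1     0     1     0     1     1     1     2     1     2     2

1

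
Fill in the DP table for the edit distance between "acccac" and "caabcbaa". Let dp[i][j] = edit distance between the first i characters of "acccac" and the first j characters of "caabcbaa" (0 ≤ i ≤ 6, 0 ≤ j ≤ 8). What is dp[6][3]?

4

   ''  c  a  a  b  c  b  a  a
''  0  1  2  3  4  5  6  7  8
 a  1  1  1  2  3  4  5  6  7
 c  2  1  2  2  3  3  4  5  6
 c  3  2  2  3  3  3  4  5  6
 c  4  3  3  3  4  3  4  5  6
 a  5  4  3  3  4  4  4  4  5
 c  6  5  4  4  4  4  5  5  5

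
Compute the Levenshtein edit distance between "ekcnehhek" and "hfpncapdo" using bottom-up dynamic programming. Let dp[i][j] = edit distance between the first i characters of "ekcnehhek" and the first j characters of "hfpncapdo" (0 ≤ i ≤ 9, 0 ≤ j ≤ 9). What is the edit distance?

   ''  h  f  p  n  c  a  p  d  o
''  0  1  2  3  4  5  6  7  8  9
 e  1  1  2  3  4  5  6  7  8  9
 k  2  2  2  3  4  5  6  7  8  9
 c  3  3  3  3  4  4  5  6  7  8
 n  4  4  4  4  3  4  5  6  7  8
 e  5  5  5  5  4  4  5  6  7  8
 h  6  5  6  6  5  5  5  6  7  8
 h  7  6  6  7  6  6  6  6  7  8
 e  8  7  7  7  7  7  7  7  7  8
 k  9  8  8  8  8  8  8  8  8  8

8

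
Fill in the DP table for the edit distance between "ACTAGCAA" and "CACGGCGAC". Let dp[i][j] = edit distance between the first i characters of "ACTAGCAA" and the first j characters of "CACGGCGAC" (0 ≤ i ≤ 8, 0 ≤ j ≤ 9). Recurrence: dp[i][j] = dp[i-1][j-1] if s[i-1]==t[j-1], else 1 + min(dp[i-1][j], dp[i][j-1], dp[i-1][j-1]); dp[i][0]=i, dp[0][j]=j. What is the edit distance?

5

   ''  C  A  C  G  G  C  G  A  C
''  0  1  2  3  4  5  6  7  8  9
 A  1  1  1  2  3  4  5  6  7  8
 C  2  1  2  1  2  3  4  5  6  7
 T  3  2  2  2  2  3  4  5  6  7
 A  4  3  2  3  3  3  4  5  5  6
 G  5  4  3  3  3  3  4  4  5  6
 C  6  5  4  3  4  4  3  4  5  5
 A  7  6  5  4  4  5  4  4  4  5
 A  8  7  6  5  5  5  5  5  4  5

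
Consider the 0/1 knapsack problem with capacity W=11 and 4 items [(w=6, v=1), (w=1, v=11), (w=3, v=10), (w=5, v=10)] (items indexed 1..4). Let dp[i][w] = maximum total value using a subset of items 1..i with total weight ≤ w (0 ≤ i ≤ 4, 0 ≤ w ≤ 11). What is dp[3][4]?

21

i\w   0   1   2   3   4   5   6   7   8   9  10  11
  0   0   0   0   0   0   0   0   0   0   0   0   0
  1   0   0   0   0   0   0   1   1   1   1   1   1
  2   0  11  11  11  11  11  11  12  12  12  12  12
  3   0  11  11  11  21  21  21  21  21  21  22  22
  4   0  11  11  11  21  21  21  21  21  31  31  31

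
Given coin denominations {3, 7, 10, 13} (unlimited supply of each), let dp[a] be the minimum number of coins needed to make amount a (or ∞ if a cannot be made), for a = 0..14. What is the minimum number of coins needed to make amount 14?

2

 a  0  1  2  3  4  5  6  7  8  9 10 11 12 13 14
dp  0  -  -  1  -  -  2  1  -  3  1  -  4  1  2
(- denotes ∞ / unreachable)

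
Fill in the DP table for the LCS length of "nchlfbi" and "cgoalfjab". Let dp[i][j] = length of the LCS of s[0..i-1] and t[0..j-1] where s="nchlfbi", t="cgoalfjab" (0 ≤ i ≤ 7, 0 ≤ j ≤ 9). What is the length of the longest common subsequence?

   ''  c  g  o  a  l  f  j  a  b
''  0  0  0  0  0  0  0  0  0  0
 n  0  0  0  0  0  0  0  0  0  0
 c  0  1  1  1  1  1  1  1  1  1
 h  0  1  1  1  1  1  1  1  1  1
 l  0  1  1  1  1  2  2  2  2  2
 f  0  1  1  1  1  2  3  3  3  3
 b  0  1  1  1  1  2  3  3  3  4
 i  0  1  1  1  1  2  3  3  3  4

4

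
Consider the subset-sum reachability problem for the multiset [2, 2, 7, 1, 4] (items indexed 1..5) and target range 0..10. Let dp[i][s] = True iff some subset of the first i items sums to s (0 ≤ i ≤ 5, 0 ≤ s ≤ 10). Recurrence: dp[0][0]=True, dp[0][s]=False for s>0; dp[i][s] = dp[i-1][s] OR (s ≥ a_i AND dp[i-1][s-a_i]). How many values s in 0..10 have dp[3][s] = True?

5

i\s   0   1   2   3   4   5   6   7   8   9  10
  0   T   F   F   F   F   F   F   F   F   F   F
  1   T   F   T   F   F   F   F   F   F   F   F
  2   T   F   T   F   T   F   F   F   F   F   F
  3   T   F   T   F   T   F   F   T   F   T   F
  4   T   T   T   T   T   T   F   T   T   T   T
  5   T   T   T   T   T   T   T   T   T   T   T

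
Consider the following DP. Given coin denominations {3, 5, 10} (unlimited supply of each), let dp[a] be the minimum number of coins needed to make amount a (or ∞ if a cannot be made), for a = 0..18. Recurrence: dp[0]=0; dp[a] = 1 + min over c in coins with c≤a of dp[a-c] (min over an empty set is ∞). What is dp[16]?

 a  0  1  2  3  4  5  6  7  8  9 10 11 12 13 14 15 16 17 18
dp  0  -  -  1  -  1  2  -  2  3  1  3  4  2  4  2  3  5  3
(- denotes ∞ / unreachable)

3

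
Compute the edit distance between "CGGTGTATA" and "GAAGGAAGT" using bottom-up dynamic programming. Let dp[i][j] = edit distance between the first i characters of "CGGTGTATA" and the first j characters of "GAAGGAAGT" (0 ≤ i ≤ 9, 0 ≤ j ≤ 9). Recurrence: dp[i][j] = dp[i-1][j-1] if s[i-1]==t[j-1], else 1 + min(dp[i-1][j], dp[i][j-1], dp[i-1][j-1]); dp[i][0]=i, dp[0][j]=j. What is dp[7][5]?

5

   ''  G  A  A  G  G  A  A  G  T
''  0  1  2  3  4  5  6  7  8  9
 C  1  1  2  3  4  5  6  7  8  9
 G  2  1  2  3  3  4  5  6  7  8
 G  3  2  2  3  3  3  4  5  6  7
 T  4  3  3  3  4  4  4  5  6  6
 G  5  4  4  4  3  4  5  5  5  6
 T  6  5  5  5  4  4  5  6  6  5
 A  7  6  5  5  5  5  4  5  6  6
 T  8  7  6  6  6  6  5  5  6  6
 A  9  8  7  6  7  7  6  5  6  7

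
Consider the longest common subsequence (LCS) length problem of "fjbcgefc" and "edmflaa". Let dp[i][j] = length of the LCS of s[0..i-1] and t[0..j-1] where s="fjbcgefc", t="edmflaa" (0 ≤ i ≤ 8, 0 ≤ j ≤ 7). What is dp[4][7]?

1

   ''  e  d  m  f  l  a  a
''  0  0  0  0  0  0  0  0
 f  0  0  0  0  1  1  1  1
 j  0  0  0  0  1  1  1  1
 b  0  0  0  0  1  1  1  1
 c  0  0  0  0  1  1  1  1
 g  0  0  0  0  1  1  1  1
 e  0  1  1  1  1  1  1  1
 f  0  1  1  1  2  2  2  2
 c  0  1  1  1  2  2  2  2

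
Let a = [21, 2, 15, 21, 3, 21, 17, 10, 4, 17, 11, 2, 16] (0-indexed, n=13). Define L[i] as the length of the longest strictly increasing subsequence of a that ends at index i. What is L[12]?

5

   i    0    1    2    3    4    5    6    7    8    9   10   11   12
a[i]   21    2   15   21    3   21   17   10    4   17   11    2   16
L[i]    1    1    2    3    2    3    3    3    3    4    4    1    5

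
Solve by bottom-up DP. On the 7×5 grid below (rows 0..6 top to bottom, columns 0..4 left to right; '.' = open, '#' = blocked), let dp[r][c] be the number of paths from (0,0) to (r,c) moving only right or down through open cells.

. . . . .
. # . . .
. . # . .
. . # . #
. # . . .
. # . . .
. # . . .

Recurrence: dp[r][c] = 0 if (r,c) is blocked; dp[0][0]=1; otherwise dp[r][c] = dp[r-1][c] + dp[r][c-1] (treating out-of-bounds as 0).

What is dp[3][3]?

r\c   0   1   2   3   4
  0   1   1   1   1   1
  1   1   0   1   2   3
  2   1   1   0   2   5
  3   1   2   0   2   0
  4   1   0   0   2   2
  5   1   0   0   2   4
  6   1   0   0   2   6

2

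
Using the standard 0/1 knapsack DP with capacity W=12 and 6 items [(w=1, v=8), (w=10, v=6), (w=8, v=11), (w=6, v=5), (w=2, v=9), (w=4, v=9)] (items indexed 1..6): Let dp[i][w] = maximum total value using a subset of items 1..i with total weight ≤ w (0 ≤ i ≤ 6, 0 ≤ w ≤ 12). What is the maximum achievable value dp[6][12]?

i\w   0   1   2   3   4   5   6   7   8   9  10  11  12
  0   0   0   0   0   0   0   0   0   0   0   0   0   0
  1   0   8   8   8   8   8   8   8   8   8   8   8   8
  2   0   8   8   8   8   8   8   8   8   8   8  14  14
  3   0   8   8   8   8   8   8   8  11  19  19  19  19
  4   0   8   8   8   8   8   8  13  13  19  19  19  19
  5   0   8   9  17  17  17  17  17  17  22  22  28  28
  6   0   8   9  17  17  17  18  26  26  26  26  28  28

28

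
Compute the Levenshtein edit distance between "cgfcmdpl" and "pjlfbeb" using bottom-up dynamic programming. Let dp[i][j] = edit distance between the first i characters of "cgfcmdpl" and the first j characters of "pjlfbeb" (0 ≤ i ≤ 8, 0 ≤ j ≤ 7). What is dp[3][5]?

4

   ''  p  j  l  f  b  e  b
''  0  1  2  3  4  5  6  7
 c  1  1  2  3  4  5  6  7
 g  2  2  2  3  4  5  6  7
 f  3  3  3  3  3  4  5  6
 c  4  4  4  4  4  4  5  6
 m  5  5  5  5  5  5  5  6
 d  6  6  6  6  6  6  6  6
 p  7  6  7  7  7  7  7  7
 l  8  7  7  7  8  8  8  8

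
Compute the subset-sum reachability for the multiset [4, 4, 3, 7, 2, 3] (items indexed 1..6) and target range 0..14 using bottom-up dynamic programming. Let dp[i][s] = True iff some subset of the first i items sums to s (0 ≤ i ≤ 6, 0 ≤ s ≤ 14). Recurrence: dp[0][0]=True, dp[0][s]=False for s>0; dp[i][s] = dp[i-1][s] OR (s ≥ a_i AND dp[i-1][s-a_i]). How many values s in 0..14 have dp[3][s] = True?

i\s   0   1   2   3   4   5   6   7   8   9  10  11  12  13  14
  0   T   F   F   F   F   F   F   F   F   F   F   F   F   F   F
  1   T   F   F   F   T   F   F   F   F   F   F   F   F   F   F
  2   T   F   F   F   T   F   F   F   T   F   F   F   F   F   F
  3   T   F   F   T   T   F   F   T   T   F   F   T   F   F   F
  4   T   F   F   T   T   F   F   T   T   F   T   T   F   F   T
  5   T   F   T   T   T   T   T   T   T   T   T   T   T   T   T
  6   T   F   T   T   T   T   T   T   T   T   T   T   T   T   T

6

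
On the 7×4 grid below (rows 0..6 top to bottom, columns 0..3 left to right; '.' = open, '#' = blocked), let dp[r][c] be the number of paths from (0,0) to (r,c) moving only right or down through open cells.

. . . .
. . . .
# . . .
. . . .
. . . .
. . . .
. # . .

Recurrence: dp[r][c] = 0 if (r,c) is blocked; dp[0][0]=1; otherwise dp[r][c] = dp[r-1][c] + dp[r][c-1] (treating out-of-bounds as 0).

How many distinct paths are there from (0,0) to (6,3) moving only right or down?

r\c   0   1   2   3
  0   1   1   1   1
  1   1   2   3   4
  2   0   2   5   9
  3   0   2   7  16
  4   0   2   9  25
  5   0   2  11  36
  6   0   0  11  47

47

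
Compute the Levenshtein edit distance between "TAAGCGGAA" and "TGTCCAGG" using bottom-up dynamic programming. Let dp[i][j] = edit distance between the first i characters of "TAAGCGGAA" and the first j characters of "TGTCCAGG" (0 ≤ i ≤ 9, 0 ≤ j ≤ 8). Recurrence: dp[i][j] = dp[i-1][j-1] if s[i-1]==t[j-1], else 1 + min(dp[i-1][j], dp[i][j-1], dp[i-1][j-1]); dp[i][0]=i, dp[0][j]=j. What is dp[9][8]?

6

   ''  T  G  T  C  C  A  G  G
''  0  1  2  3  4  5  6  7  8
 T  1  0  1  2  3  4  5  6  7
 A  2  1  1  2  3  4  4  5  6
 A  3  2  2  2  3  4  4  5  6
 G  4  3  2  3  3  4  5  4  5
 C  5  4  3  3  3  3  4  5  5
 G  6  5  4  4  4  4  4  4  5
 G  7  6  5  5  5  5  5  4  4
 A  8  7  6  6  6  6  5  5  5
 A  9  8  7  7  7  7  6  6  6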